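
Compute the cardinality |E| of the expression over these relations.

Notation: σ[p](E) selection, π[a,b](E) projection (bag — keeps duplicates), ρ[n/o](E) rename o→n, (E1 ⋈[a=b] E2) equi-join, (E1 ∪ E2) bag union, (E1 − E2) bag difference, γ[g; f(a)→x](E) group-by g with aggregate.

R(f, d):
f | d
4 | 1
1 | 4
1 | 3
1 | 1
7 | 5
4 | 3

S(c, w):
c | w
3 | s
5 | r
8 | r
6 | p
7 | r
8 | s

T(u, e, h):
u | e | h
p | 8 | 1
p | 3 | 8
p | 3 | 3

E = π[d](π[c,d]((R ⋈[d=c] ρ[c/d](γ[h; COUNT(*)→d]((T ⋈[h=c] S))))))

Subexpression sizes:
  R → 6
  T → 3
  S → 6
  (T ⋈[h=c] S) → 3
  γ[h; COUNT(*)→d]((T ⋈[h=c] S)) → 2
  ρ[c/d](γ[h; COUNT(*)→d]((T ⋈[h=c] S))) → 2
  (R ⋈[d=c] ρ[c/d](γ[h; COUNT(*)→d]((T ⋈[h=c] S)))) → 2
  π[c,d]((R ⋈[d=c] ρ[c/d](γ[h; COUNT(*)→d]((T ⋈[h=c] S))))) → 2
  π[d](π[c,d]((R ⋈[d=c] ρ[c/d](γ[h; COUNT(*)→d]((T ⋈[h=c] S)))))) → 2

|E| = 2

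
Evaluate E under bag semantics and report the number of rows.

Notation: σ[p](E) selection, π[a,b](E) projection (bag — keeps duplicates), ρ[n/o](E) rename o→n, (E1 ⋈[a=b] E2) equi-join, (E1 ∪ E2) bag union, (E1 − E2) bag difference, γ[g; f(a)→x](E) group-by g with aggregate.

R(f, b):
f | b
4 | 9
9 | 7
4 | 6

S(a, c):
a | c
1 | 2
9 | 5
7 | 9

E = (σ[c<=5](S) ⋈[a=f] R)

Per-node cardinality:
  S → 3
  σ[c<=5](S) → 2
  R → 3
  (σ[c<=5](S) ⋈[a=f] R) → 1

|E| = 1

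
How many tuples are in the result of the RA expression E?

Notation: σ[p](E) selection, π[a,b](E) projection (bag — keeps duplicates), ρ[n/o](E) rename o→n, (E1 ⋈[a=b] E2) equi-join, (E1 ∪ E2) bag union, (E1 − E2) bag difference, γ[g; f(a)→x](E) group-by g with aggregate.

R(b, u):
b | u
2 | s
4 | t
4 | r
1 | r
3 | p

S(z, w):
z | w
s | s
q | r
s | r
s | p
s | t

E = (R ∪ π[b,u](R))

Stepwise |·|:
  R → 5
  R → 5
  π[b,u](R) → 5
  (R ∪ π[b,u](R)) → 10

|E| = 10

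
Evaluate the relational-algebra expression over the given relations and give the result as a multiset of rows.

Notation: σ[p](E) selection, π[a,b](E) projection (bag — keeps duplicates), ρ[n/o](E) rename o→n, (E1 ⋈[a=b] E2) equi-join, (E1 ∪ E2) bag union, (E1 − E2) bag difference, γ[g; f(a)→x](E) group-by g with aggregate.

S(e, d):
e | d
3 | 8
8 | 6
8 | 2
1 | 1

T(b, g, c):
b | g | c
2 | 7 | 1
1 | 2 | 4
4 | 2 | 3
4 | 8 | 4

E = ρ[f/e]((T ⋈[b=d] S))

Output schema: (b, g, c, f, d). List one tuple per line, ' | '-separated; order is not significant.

Per-node cardinality:
  T → 4
  S → 4
  (T ⋈[b=d] S) → 2
  ρ[f/e]((T ⋈[b=d] S)) → 2

== RESULT ==
b | g | c | f | d
1 | 2 | 4 | 1 | 1
2 | 7 | 1 | 8 | 2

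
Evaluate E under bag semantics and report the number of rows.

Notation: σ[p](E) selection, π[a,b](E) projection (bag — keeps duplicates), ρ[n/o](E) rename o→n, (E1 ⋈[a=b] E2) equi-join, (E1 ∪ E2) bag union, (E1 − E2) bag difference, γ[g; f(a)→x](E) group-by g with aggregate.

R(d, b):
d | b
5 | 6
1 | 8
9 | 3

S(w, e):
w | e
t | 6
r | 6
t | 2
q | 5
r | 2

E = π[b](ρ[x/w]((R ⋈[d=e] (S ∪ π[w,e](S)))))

Row counts bottom-up:
  R → 3
  S → 5
  S → 5
  π[w,e](S) → 5
  (S ∪ π[w,e](S)) → 10
  (R ⋈[d=e] (S ∪ π[w,e](S))) → 2
  ρ[x/w]((R ⋈[d=e] (S ∪ π[w,e](S)))) → 2
  π[b](ρ[x/w]((R ⋈[d=e] (S ∪ π[w,e](S))))) → 2

|E| = 2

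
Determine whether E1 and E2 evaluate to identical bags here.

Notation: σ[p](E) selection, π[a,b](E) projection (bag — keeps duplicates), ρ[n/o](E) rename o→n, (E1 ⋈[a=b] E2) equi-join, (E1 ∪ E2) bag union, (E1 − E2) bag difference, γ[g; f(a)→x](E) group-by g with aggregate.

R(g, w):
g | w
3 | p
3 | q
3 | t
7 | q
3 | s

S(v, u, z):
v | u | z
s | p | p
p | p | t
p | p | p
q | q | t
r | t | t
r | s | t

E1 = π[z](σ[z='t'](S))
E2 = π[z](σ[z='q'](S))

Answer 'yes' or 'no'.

E1 per-node cardinality:
  S → 6
  σ[z='t'](S) → 4
  π[z](σ[z='t'](S)) → 4
E2 per-node cardinality:
  S → 6
  σ[z='q'](S) → 0
  π[z](σ[z='q'](S)) → 0

E1 result:
z
t
t
t
t
E2 result:
z
(0 rows)
Witness: ('t',) appears 4× in E1 but 0× in E2.

no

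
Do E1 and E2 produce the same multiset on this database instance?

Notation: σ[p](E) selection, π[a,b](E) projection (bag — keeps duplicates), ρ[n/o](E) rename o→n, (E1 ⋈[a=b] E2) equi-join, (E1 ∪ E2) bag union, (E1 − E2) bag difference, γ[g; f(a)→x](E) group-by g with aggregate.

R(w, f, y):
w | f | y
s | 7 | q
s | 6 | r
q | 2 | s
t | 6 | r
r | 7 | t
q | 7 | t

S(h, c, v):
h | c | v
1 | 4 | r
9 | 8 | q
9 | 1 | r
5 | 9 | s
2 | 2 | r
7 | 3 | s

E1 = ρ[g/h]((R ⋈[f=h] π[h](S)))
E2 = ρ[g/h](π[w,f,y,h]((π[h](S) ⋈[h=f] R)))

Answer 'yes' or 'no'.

E1 row counts bottom-up:
  R → 6
  S → 6
  π[h](S) → 6
  (R ⋈[f=h] π[h](S)) → 4
  ρ[g/h]((R ⋈[f=h] π[h](S))) → 4
E2 row counts bottom-up:
  S → 6
  π[h](S) → 6
  R → 6
  (π[h](S) ⋈[h=f] R) → 4
  π[w,f,y,h]((π[h](S) ⋈[h=f] R)) → 4
  ρ[g/h](π[w,f,y,h]((π[h](S) ⋈[h=f] R))) → 4

E1 and E2 produce the same multiset:
w | f | y | g
q | 2 | s | 2
q | 7 | t | 7
r | 7 | t | 7
s | 7 | q | 7

yes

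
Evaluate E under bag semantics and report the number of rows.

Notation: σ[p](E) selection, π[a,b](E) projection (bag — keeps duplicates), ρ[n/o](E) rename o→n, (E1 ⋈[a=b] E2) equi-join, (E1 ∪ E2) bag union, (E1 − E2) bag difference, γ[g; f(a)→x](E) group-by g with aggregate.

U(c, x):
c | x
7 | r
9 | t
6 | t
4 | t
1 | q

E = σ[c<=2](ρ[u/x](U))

Subexpression sizes:
  U → 5
  ρ[u/x](U) → 5
  σ[c<=2](ρ[u/x](U)) → 1

|E| = 1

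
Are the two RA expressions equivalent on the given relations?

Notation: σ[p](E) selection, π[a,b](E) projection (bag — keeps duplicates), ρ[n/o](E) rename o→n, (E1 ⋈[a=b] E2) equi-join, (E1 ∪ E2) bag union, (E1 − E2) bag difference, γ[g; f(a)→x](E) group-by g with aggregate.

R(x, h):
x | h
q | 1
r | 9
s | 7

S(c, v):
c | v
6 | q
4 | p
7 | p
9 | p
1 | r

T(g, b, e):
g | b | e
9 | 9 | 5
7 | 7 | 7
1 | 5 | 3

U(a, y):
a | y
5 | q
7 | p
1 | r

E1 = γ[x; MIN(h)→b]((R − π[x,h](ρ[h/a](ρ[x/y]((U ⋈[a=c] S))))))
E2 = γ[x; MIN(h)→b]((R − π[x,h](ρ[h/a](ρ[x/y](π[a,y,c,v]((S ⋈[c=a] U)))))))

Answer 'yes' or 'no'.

E1 subexpression sizes:
  R → 3
  U → 3
  S → 5
  (U ⋈[a=c] S) → 2
  ρ[x/y]((U ⋈[a=c] S)) → 2
  ρ[h/a](ρ[x/y]((U ⋈[a=c] S))) → 2
  π[x,h](ρ[h/a](ρ[x/y]((U ⋈[a=c] S)))) → 2
  (R − π[x,h](ρ[h/a](ρ[x/y]((U ⋈[a=c] S))))) → 3
  γ[x; MIN(h)→b]((R − π[x,h](ρ[h/a](ρ[x/y]((U ⋈[a=c] S)))))) → 3
E2 subexpression sizes:
  R → 3
  S → 5
  U → 3
  (S ⋈[c=a] U) → 2
  π[a,y,c,v]((S ⋈[c=a] U)) → 2
  ρ[x/y](π[a,y,c,v]((S ⋈[c=a] U))) → 2
  ρ[h/a](ρ[x/y](π[a,y,c,v]((S ⋈[c=a] U)))) → 2
  π[x,h](ρ[h/a](ρ[x/y](π[a,y,c,v]((S ⋈[c=a] U))))) → 2
  (R − π[x,h](ρ[h/a](ρ[x/y](π[a,y,c,v]((S ⋈[c=a] U)))))) → 3
  γ[x; MIN(h)→b]((R − π[x,h](ρ[h/a](ρ[x/y](π[a,y,c,v]((S ⋈[c=a] U))))))) → 3

E1 and E2 produce the same multiset:
x | b
q | 1
r | 9
s | 7

yes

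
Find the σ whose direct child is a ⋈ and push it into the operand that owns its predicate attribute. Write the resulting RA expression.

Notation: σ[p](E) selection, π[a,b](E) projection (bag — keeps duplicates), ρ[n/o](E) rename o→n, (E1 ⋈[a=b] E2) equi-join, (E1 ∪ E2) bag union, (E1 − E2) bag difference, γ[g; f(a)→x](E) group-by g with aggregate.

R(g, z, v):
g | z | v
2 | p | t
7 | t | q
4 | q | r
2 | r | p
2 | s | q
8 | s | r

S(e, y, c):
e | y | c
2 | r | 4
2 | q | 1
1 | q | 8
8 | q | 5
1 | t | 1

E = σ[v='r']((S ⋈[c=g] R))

σ filters on v, owned by the right side.
E' = (S ⋈[c=g] σ[v='r'](R))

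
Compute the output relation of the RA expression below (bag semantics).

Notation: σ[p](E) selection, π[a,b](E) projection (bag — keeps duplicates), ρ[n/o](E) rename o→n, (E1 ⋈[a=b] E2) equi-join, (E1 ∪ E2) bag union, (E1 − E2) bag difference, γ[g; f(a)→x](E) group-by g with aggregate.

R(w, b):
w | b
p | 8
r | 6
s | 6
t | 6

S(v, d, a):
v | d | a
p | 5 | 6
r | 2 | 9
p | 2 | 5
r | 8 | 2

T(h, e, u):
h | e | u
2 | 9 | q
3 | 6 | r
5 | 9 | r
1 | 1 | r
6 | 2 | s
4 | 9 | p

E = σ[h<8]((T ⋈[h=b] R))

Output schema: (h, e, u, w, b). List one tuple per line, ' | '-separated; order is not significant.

Subexpression sizes:
  T → 6
  R → 4
  (T ⋈[h=b] R) → 3
  σ[h<8]((T ⋈[h=b] R)) → 3

== RESULT ==
h | e | u | w | b
6 | 2 | s | r | 6
6 | 2 | s | s | 6
6 | 2 | s | t | 6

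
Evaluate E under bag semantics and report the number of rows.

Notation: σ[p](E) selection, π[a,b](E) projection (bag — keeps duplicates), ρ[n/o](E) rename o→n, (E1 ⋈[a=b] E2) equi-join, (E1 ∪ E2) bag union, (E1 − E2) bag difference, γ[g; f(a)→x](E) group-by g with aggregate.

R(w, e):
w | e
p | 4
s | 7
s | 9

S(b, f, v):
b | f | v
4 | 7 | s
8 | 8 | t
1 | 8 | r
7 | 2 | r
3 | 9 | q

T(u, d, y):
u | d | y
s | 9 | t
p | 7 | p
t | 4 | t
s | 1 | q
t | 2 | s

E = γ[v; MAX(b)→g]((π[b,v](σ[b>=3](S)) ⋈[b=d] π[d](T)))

Row counts bottom-up:
  S → 5
  σ[b>=3](S) → 4
  π[b,v](σ[b>=3](S)) → 4
  T → 5
  π[d](T) → 5
  (π[b,v](σ[b>=3](S)) ⋈[b=d] π[d](T)) → 2
  γ[v; MAX(b)→g]((π[b,v](σ[b>=3](S)) ⋈[b=d] π[d](T))) → 2

|E| = 2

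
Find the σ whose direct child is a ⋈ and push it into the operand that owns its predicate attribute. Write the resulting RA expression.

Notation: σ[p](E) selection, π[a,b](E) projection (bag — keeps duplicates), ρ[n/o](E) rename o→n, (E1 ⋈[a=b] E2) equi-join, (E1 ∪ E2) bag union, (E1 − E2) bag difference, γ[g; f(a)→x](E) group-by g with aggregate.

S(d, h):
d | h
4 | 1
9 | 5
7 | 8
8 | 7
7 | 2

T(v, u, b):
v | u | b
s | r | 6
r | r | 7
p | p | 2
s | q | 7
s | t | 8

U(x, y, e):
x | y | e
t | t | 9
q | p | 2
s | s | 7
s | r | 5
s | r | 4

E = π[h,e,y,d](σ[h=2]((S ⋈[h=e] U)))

σ filters on h, owned by the left side.
E' = π[h,e,y,d]((σ[h=2](S) ⋈[h=e] U))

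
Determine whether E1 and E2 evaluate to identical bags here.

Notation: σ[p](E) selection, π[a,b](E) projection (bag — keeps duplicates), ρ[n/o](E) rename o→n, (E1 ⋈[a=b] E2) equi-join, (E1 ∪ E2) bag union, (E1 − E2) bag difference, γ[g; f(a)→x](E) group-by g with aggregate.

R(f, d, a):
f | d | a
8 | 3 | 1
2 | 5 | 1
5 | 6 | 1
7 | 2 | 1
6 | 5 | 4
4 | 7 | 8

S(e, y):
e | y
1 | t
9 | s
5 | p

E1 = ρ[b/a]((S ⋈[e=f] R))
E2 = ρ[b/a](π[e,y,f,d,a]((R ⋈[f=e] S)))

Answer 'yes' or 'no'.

E1 row counts bottom-up:
  S → 3
  R → 6
  (S ⋈[e=f] R) → 1
  ρ[b/a]((S ⋈[e=f] R)) → 1
E2 row counts bottom-up:
  R → 6
  S → 3
  (R ⋈[f=e] S) → 1
  π[e,y,f,d,a]((R ⋈[f=e] S)) → 1
  ρ[b/a](π[e,y,f,d,a]((R ⋈[f=e] S))) → 1

E1 and E2 produce the same multiset:
e | y | f | d | b
5 | p | 5 | 6 | 1

yes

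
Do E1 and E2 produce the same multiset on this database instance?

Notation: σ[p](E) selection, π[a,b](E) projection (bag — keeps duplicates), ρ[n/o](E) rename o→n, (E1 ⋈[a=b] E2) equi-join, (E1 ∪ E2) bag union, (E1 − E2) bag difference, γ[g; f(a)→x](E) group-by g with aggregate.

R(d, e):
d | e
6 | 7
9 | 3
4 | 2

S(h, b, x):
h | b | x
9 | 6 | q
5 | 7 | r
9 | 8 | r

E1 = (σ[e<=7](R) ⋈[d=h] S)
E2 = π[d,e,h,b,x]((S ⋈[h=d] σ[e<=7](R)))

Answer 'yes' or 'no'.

E1 stepwise |·|:
  R → 3
  σ[e<=7](R) → 3
  S → 3
  (σ[e<=7](R) ⋈[d=h] S) → 2
E2 stepwise |·|:
  S → 3
  R → 3
  σ[e<=7](R) → 3
  (S ⋈[h=d] σ[e<=7](R)) → 2
  π[d,e,h,b,x]((S ⋈[h=d] σ[e<=7](R))) → 2

E1 and E2 produce the same multiset:
d | e | h | b | x
9 | 3 | 9 | 6 | q
9 | 3 | 9 | 8 | r

yes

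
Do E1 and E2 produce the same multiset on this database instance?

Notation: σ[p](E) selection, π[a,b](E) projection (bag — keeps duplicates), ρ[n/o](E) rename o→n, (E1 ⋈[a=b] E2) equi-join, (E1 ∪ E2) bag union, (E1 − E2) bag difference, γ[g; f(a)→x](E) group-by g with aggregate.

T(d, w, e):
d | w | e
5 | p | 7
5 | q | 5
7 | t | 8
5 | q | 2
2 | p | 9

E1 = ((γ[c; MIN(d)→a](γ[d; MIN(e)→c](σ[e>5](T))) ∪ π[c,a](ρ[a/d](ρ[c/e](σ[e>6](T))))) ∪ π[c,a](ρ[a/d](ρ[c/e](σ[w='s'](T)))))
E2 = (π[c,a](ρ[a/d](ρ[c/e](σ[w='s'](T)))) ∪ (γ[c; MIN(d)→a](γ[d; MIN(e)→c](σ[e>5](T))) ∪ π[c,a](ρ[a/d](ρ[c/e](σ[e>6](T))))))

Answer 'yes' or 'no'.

E1 stepwise |·|:
  T → 5
  σ[e>5](T) → 3
  γ[d; MIN(e)→c](σ[e>5](T)) → 3
  γ[c; MIN(d)→a](γ[d; MIN(e)→c](σ[e>5](T))) → 3
  T → 5
  σ[e>6](T) → 3
  ρ[c/e](σ[e>6](T)) → 3
  ρ[a/d](ρ[c/e](σ[e>6](T))) → 3
  π[c,a](ρ[a/d](ρ[c/e](σ[e>6](T)))) → 3
  (γ[c; MIN(d)→a](γ[d; MIN(e)→c](σ[e>5](T))) ∪ π[c,a](ρ[a/d](ρ[c/e](σ[e>6](T))))) → 6
  T → 5
  σ[w='s'](T) → 0
  ρ[c/e](σ[w='s'](T)) → 0
  ρ[a/d](ρ[c/e](σ[w='s'](T))) → 0
  π[c,a](ρ[a/d](ρ[c/e](σ[w='s'](T)))) → 0
  ((γ[c; MIN(d)→a](γ[d; MIN(e)→c](σ[e>5](T))) ∪ π[c,a](ρ[a/d](ρ[c/e](σ[e>6](T))))) ∪ π[c,a](ρ[a/d](ρ[c/e](σ[w='s'](T))))) → 6
E2 stepwise |·|:
  T → 5
  σ[w='s'](T) → 0
  ρ[c/e](σ[w='s'](T)) → 0
  ρ[a/d](ρ[c/e](σ[w='s'](T))) → 0
  π[c,a](ρ[a/d](ρ[c/e](σ[w='s'](T)))) → 0
  T → 5
  σ[e>5](T) → 3
  γ[d; MIN(e)→c](σ[e>5](T)) → 3
  γ[c; MIN(d)→a](γ[d; MIN(e)→c](σ[e>5](T))) → 3
  T → 5
  σ[e>6](T) → 3
  ρ[c/e](σ[e>6](T)) → 3
  ρ[a/d](ρ[c/e](σ[e>6](T))) → 3
  π[c,a](ρ[a/d](ρ[c/e](σ[e>6](T)))) → 3
  (γ[c; MIN(d)→a](γ[d; MIN(e)→c](σ[e>5](T))) ∪ π[c,a](ρ[a/d](ρ[c/e](σ[e>6](T))))) → 6
  (π[c,a](ρ[a/d](ρ[c/e](σ[w='s'](T)))) ∪ (γ[c; MIN(d)→a](γ[d; MIN(e)→c](σ[e>5](T))) ∪ π[c,a](ρ[a/d](ρ[c/e](σ[e>6](T)))))) → 6

E1 and E2 produce the same multiset:
c | a
7 | 5
7 | 5
8 | 7
8 | 7
9 | 2
9 | 2

yes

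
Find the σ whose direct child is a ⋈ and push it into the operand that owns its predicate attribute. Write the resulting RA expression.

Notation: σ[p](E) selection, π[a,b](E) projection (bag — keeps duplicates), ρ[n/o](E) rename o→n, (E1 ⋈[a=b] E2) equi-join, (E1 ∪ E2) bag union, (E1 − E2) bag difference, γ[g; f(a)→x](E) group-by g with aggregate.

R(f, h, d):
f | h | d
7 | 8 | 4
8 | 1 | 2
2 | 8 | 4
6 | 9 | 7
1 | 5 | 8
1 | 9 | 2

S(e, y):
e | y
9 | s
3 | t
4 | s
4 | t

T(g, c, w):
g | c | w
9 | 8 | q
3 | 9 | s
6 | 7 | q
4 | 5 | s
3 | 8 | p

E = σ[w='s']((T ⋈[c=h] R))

σ filters on w, owned by the left side.
E' = (σ[w='s'](T) ⋈[c=h] R)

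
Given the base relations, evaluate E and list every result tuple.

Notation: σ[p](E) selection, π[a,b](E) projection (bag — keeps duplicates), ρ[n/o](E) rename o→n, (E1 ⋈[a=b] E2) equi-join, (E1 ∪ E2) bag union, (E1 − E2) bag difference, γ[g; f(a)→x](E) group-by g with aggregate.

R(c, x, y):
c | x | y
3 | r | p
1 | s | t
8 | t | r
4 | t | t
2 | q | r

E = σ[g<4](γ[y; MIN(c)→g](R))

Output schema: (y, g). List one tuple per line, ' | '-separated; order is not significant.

Row counts bottom-up:
  R → 5
  γ[y; MIN(c)→g](R) → 3
  σ[g<4](γ[y; MIN(c)→g](R)) → 3

== RESULT ==
y | g
p | 3
r | 2
t | 1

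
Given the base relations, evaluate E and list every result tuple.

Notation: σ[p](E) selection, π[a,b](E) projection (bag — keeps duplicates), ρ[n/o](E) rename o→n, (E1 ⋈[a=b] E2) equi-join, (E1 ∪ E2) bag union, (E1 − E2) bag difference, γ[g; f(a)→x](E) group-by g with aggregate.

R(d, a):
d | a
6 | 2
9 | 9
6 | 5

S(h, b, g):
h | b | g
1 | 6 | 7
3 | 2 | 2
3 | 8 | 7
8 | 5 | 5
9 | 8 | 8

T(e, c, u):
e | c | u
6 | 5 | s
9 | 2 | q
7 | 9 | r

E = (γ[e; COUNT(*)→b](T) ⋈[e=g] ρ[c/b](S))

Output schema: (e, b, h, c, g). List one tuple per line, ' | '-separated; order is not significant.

Subexpression sizes:
  T → 3
  γ[e; COUNT(*)→b](T) → 3
  S → 5
  ρ[c/b](S) → 5
  (γ[e; COUNT(*)→b](T) ⋈[e=g] ρ[c/b](S)) → 2

== RESULT ==
e | b | h | c | g
7 | 1 | 1 | 6 | 7
7 | 1 | 3 | 8 | 7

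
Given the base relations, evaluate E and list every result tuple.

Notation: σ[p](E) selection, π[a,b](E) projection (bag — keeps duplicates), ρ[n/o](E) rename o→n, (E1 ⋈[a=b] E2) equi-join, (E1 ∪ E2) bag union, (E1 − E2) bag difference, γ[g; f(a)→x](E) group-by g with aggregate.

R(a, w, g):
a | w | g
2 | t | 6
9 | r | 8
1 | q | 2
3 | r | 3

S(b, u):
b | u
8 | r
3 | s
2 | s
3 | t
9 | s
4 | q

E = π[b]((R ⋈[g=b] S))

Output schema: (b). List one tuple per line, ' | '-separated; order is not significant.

Per-node cardinality:
  R → 4
  S → 6
  (R ⋈[g=b] S) → 4
  π[b]((R ⋈[g=b] S)) → 4

== RESULT ==
b
2
3
3
8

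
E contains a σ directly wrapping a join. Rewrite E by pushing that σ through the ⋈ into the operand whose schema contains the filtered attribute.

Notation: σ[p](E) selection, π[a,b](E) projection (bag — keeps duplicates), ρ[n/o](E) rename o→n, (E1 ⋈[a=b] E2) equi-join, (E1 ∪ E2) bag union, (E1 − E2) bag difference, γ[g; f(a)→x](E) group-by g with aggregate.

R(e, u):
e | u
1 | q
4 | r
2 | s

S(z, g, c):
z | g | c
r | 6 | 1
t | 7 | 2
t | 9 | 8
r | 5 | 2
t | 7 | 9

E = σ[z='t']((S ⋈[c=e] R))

σ filters on z, owned by the left side.
E' = (σ[z='t'](S) ⋈[c=e] R)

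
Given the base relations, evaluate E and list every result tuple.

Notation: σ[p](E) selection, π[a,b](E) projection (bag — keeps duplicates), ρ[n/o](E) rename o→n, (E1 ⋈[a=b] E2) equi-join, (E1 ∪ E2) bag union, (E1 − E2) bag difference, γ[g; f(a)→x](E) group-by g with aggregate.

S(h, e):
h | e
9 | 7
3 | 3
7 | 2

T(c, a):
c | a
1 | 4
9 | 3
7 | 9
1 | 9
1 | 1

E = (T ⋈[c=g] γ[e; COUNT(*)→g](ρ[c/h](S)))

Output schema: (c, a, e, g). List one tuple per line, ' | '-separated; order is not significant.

Subexpression sizes:
  T → 5
  S → 3
  ρ[c/h](S) → 3
  γ[e; COUNT(*)→g](ρ[c/h](S)) → 3
  (T ⋈[c=g] γ[e; COUNT(*)→g](ρ[c/h](S))) → 9

== RESULT ==
c | a | e | g
1 | 1 | 2 | 1
1 | 1 | 3 | 1
1 | 1 | 7 | 1
1 | 4 | 2 | 1
1 | 4 | 3 | 1
1 | 4 | 7 | 1
1 | 9 | 2 | 1
1 | 9 | 3 | 1
1 | 9 | 7 | 1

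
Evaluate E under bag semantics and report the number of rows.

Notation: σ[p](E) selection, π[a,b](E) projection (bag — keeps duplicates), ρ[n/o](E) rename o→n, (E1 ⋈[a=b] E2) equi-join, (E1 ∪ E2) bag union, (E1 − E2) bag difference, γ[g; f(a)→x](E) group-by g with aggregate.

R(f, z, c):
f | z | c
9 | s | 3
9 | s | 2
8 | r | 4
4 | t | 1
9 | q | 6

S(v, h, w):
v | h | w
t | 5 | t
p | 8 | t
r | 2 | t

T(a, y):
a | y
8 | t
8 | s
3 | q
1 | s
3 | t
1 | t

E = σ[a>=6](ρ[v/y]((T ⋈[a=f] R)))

Subexpression sizes:
  T → 6
  R → 5
  (T ⋈[a=f] R) → 2
  ρ[v/y]((T ⋈[a=f] R)) → 2
  σ[a>=6](ρ[v/y]((T ⋈[a=f] R))) → 2

|E| = 2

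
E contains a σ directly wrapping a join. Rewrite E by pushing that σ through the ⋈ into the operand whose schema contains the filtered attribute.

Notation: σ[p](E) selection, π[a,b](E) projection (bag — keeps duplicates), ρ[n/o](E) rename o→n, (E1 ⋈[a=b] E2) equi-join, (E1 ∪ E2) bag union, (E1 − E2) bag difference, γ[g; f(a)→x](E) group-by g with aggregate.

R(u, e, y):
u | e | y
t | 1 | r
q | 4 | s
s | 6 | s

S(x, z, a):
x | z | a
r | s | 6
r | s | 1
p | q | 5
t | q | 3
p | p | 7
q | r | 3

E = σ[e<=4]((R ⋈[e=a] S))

σ filters on e, owned by the left side.
E' = (σ[e<=4](R) ⋈[e=a] S)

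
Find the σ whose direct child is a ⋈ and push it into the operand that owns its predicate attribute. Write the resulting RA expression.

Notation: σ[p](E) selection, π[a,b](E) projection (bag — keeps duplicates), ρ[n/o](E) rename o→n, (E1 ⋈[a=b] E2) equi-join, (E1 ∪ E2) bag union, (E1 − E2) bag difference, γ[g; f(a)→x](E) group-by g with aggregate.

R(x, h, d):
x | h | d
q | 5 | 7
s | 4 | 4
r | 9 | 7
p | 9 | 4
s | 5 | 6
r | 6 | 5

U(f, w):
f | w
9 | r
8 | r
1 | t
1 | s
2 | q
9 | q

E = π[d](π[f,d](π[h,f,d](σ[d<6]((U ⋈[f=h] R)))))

σ filters on d, owned by the right side.
E' = π[d](π[f,d](π[h,f,d]((U ⋈[f=h] σ[d<6](R)))))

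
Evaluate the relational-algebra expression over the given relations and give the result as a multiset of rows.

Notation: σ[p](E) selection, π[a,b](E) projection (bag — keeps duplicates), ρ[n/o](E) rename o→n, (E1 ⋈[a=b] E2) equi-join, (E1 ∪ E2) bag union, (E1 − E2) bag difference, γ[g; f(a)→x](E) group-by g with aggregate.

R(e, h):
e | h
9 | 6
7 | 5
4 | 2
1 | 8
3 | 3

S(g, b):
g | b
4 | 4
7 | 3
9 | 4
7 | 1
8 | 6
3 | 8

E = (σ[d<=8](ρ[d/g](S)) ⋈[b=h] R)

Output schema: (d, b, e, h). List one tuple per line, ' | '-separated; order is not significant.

Per-node cardinality:
  S → 6
  ρ[d/g](S) → 6
  σ[d<=8](ρ[d/g](S)) → 5
  R → 5
  (σ[d<=8](ρ[d/g](S)) ⋈[b=h] R) → 3

== RESULT ==
d | b | e | h
3 | 8 | 1 | 8
7 | 3 | 3 | 3
8 | 6 | 9 | 6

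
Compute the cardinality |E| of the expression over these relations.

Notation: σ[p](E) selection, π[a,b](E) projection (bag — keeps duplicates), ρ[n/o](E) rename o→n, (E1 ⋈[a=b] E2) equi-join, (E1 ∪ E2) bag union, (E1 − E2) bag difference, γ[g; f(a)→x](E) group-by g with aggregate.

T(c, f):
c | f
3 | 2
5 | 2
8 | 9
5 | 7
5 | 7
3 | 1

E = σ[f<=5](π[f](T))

Stepwise |·|:
  T → 6
  π[f](T) → 6
  σ[f<=5](π[f](T)) → 3

|E| = 3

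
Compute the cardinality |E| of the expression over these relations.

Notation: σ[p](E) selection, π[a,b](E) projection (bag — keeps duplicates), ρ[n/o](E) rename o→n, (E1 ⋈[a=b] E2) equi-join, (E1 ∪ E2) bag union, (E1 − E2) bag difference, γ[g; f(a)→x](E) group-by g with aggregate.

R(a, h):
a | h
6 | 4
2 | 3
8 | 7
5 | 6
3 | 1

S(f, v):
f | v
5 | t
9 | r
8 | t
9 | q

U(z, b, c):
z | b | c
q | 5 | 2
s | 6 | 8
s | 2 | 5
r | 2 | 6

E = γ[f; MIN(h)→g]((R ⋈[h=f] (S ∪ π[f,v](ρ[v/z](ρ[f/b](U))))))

Row counts bottom-up:
  R → 5
  S → 4
  U → 4
  ρ[f/b](U) → 4
  ρ[v/z](ρ[f/b](U)) → 4
  π[f,v](ρ[v/z](ρ[f/b](U))) → 4
  (S ∪ π[f,v](ρ[v/z](ρ[f/b](U)))) → 8
  (R ⋈[h=f] (S ∪ π[f,v](ρ[v/z](ρ[f/b](U))))) → 1
  γ[f; MIN(h)→g]((R ⋈[h=f] (S ∪ π[f,v](ρ[v/z](ρ[f/b](U)))))) → 1

|E| = 1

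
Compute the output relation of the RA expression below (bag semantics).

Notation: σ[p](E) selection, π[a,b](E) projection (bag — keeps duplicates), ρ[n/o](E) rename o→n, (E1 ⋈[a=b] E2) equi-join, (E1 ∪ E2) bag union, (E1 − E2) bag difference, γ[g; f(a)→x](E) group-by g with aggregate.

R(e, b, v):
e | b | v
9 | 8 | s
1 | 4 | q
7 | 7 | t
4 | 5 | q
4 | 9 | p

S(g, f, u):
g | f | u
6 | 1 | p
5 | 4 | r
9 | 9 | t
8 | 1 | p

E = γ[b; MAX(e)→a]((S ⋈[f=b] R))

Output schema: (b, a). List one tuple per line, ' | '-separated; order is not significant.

Row counts bottom-up:
  S → 4
  R → 5
  (S ⋈[f=b] R) → 2
  γ[b; MAX(e)→a]((S ⋈[f=b] R)) → 2

== RESULT ==
b | a
4 | 1
9 | 4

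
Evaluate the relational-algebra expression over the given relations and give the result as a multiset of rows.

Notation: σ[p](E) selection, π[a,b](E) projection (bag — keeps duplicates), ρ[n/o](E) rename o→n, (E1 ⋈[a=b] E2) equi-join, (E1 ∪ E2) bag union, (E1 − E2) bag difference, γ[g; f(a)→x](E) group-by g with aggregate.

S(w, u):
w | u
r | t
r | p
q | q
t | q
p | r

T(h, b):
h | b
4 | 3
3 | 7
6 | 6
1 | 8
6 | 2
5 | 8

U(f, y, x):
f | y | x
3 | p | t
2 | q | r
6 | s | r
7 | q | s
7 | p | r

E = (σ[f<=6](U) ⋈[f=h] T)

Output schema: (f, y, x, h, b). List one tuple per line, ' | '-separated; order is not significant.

Per-node cardinality:
  U → 5
  σ[f<=6](U) → 3
  T → 6
  (σ[f<=6](U) ⋈[f=h] T) → 3

== RESULT ==
f | y | x | h | b
3 | p | t | 3 | 7
6 | s | r | 6 | 2
6 | s | r | 6 | 6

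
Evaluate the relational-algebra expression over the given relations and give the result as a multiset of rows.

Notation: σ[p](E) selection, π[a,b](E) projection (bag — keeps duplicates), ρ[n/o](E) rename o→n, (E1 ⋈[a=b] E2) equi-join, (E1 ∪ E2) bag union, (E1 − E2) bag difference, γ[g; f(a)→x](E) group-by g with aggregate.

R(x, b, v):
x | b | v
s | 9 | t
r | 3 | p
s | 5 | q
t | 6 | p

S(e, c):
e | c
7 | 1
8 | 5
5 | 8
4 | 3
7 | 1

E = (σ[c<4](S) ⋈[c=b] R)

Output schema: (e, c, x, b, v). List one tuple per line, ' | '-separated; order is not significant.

Per-node cardinality:
  S → 5
  σ[c<4](S) → 3
  R → 4
  (σ[c<4](S) ⋈[c=b] R) → 1

== RESULT ==
e | c | x | b | v
4 | 3 | r | 3 | p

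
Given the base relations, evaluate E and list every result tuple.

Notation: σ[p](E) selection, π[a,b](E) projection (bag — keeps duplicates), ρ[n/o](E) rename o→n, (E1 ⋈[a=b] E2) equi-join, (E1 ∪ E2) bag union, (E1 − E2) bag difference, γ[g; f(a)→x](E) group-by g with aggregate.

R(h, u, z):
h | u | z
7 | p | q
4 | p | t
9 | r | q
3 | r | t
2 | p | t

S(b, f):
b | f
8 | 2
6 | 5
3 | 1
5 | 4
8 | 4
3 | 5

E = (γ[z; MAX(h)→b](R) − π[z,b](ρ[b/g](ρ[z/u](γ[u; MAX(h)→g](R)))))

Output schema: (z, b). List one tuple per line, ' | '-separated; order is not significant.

Subexpression sizes:
  R → 5
  γ[z; MAX(h)→b](R) → 2
  R → 5
  γ[u; MAX(h)→g](R) → 2
  ρ[z/u](γ[u; MAX(h)→g](R)) → 2
  ρ[b/g](ρ[z/u](γ[u; MAX(h)→g](R))) → 2
  π[z,b](ρ[b/g](ρ[z/u](γ[u; MAX(h)→g](R)))) → 2
  (γ[z; MAX(h)→b](R) − π[z,b](ρ[b/g](ρ[z/u](γ[u; MAX(h)→g](R))))) → 2

== RESULT ==
z | b
q | 9
t | 4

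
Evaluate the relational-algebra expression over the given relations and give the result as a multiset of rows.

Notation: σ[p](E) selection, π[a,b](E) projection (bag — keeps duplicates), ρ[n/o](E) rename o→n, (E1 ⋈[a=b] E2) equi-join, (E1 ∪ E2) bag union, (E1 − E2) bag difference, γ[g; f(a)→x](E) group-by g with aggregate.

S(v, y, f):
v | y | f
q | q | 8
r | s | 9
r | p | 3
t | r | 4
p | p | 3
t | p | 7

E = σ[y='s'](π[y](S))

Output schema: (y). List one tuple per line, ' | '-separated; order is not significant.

Stepwise |·|:
  S → 6
  π[y](S) → 6
  σ[y='s'](π[y](S)) → 1

== RESULT ==
y
s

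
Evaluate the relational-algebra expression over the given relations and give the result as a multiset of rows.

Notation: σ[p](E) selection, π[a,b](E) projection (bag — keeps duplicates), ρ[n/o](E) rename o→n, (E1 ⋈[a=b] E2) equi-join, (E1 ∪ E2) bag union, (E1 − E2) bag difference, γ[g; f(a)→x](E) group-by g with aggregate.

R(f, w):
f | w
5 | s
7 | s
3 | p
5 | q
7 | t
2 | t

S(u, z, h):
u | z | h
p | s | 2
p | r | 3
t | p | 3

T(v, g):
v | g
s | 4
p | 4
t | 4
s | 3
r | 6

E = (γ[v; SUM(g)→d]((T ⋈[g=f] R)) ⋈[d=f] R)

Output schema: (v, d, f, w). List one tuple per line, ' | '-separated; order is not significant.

Stepwise |·|:
  T → 5
  R → 6
  (T ⋈[g=f] R) → 1
  γ[v; SUM(g)→d]((T ⋈[g=f] R)) → 1
  R → 6
  (γ[v; SUM(g)→d]((T ⋈[g=f] R)) ⋈[d=f] R) → 1

== RESULT ==
v | d | f | w
s | 3 | 3 | p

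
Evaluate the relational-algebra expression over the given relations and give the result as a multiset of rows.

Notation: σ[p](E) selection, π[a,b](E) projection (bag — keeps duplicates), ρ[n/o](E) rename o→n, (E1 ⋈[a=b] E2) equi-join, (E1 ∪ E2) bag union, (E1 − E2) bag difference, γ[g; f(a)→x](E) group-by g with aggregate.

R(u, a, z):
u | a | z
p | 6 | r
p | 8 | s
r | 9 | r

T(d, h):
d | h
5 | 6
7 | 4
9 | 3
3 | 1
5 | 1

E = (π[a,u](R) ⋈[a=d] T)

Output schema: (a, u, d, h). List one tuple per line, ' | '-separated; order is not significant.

Per-node cardinality:
  R → 3
  π[a,u](R) → 3
  T → 5
  (π[a,u](R) ⋈[a=d] T) → 1

== RESULT ==
a | u | d | h
9 | r | 9 | 3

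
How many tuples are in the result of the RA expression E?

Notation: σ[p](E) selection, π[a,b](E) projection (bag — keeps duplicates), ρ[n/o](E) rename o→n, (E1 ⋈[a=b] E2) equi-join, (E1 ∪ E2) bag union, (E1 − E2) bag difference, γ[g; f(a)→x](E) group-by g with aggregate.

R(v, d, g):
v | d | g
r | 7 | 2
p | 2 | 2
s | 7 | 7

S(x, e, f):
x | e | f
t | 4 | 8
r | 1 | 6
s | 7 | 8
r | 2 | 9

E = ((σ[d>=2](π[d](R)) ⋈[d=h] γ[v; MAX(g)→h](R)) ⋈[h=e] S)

Per-node cardinality:
  R → 3
  π[d](R) → 3
  σ[d>=2](π[d](R)) → 3
  R → 3
  γ[v; MAX(g)→h](R) → 3
  (σ[d>=2](π[d](R)) ⋈[d=h] γ[v; MAX(g)→h](R)) → 4
  S → 4
  ((σ[d>=2](π[d](R)) ⋈[d=h] γ[v; MAX(g)→h](R)) ⋈[h=e] S) → 4

|E| = 4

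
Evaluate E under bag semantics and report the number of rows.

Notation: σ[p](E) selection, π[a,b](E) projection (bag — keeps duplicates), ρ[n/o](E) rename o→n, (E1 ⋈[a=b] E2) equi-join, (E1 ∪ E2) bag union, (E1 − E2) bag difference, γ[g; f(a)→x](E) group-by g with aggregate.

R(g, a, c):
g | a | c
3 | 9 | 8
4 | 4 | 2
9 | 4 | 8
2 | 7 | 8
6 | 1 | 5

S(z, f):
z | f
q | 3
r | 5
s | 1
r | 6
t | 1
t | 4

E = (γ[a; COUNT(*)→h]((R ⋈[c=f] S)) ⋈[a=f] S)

Subexpression sizes:
  R → 5
  S → 6
  (R ⋈[c=f] S) → 1
  γ[a; COUNT(*)→h]((R ⋈[c=f] S)) → 1
  S → 6
  (γ[a; COUNT(*)→h]((R ⋈[c=f] S)) ⋈[a=f] S) → 2

|E| = 2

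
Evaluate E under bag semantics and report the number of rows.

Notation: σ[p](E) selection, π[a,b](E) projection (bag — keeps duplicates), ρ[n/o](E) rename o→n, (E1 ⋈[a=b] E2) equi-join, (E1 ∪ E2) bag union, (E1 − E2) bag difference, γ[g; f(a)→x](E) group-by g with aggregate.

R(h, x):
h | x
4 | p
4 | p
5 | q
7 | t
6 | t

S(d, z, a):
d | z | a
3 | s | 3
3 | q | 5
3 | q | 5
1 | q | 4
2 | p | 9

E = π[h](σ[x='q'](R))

Subexpression sizes:
  R → 5
  σ[x='q'](R) → 1
  π[h](σ[x='q'](R)) → 1

|E| = 1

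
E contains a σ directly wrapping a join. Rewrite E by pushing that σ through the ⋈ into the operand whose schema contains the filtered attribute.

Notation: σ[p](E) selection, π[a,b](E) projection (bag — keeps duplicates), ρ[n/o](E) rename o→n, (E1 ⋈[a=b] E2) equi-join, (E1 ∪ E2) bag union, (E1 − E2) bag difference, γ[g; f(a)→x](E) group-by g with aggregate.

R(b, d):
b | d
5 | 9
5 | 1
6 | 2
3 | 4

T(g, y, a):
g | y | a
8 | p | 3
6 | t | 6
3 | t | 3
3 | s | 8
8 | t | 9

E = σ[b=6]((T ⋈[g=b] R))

σ filters on b, owned by the right side.
E' = (T ⋈[g=b] σ[b=6](R))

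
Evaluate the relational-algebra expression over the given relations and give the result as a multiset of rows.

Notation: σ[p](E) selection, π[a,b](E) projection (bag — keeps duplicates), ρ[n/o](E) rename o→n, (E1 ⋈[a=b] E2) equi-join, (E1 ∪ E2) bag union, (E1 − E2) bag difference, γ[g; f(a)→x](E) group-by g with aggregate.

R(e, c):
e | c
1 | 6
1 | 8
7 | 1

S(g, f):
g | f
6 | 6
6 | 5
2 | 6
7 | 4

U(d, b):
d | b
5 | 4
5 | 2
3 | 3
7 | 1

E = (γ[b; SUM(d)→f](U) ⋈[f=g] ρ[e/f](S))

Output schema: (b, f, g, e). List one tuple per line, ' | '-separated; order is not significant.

Row counts bottom-up:
  U → 4
  γ[b; SUM(d)→f](U) → 4
  S → 4
  ρ[e/f](S) → 4
  (γ[b; SUM(d)→f](U) ⋈[f=g] ρ[e/f](S)) → 1

== RESULT ==
b | f | g | e
1 | 7 | 7 | 4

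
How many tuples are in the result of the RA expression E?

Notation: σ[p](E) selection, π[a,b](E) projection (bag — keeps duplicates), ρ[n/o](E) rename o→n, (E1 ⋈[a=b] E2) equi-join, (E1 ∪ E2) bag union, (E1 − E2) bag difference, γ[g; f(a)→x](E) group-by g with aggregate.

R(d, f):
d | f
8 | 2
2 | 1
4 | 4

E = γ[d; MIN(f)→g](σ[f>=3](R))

Subexpression sizes:
  R → 3
  σ[f>=3](R) → 1
  γ[d; MIN(f)→g](σ[f>=3](R)) → 1

|E| = 1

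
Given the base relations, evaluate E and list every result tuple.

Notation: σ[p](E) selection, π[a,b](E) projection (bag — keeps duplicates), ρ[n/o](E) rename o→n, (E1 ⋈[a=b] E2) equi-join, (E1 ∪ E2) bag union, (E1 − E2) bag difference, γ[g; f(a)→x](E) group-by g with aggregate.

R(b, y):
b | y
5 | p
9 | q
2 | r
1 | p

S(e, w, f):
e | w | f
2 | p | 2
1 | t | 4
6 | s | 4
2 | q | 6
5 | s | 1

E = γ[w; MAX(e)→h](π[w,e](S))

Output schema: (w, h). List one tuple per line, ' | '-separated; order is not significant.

Stepwise |·|:
  S → 5
  π[w,e](S) → 5
  γ[w; MAX(e)→h](π[w,e](S)) → 4

== RESULT ==
w | h
p | 2
q | 2
s | 6
t | 1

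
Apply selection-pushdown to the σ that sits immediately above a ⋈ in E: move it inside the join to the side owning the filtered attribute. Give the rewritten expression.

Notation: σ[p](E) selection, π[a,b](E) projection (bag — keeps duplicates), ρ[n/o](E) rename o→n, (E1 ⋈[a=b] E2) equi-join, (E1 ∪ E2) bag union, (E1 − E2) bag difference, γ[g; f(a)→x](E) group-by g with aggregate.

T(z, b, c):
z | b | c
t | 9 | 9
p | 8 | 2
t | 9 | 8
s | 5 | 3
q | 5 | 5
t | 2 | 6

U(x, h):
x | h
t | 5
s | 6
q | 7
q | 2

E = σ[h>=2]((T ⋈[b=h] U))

σ filters on h, owned by the right side.
E' = (T ⋈[b=h] σ[h>=2](U))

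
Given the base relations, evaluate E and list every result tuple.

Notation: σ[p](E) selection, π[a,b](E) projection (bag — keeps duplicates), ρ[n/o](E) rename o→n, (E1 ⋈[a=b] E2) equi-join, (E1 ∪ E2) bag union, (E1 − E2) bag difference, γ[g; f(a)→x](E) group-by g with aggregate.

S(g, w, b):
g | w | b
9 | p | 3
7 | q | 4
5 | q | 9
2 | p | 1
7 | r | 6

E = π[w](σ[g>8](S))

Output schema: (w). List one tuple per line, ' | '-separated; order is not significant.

Per-node cardinality:
  S → 5
  σ[g>8](S) → 1
  π[w](σ[g>8](S)) → 1

== RESULT ==
w
p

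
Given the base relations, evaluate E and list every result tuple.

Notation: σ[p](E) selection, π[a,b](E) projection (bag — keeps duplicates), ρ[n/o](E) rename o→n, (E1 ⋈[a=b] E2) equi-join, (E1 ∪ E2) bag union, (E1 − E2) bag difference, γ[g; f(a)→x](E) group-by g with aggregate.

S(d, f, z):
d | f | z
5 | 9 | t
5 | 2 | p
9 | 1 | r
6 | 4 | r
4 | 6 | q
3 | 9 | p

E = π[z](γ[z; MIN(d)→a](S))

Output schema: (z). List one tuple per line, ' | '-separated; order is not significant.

Row counts bottom-up:
  S → 6
  γ[z; MIN(d)→a](S) → 4
  π[z](γ[z; MIN(d)→a](S)) → 4

== RESULT ==
z
p
q
r
t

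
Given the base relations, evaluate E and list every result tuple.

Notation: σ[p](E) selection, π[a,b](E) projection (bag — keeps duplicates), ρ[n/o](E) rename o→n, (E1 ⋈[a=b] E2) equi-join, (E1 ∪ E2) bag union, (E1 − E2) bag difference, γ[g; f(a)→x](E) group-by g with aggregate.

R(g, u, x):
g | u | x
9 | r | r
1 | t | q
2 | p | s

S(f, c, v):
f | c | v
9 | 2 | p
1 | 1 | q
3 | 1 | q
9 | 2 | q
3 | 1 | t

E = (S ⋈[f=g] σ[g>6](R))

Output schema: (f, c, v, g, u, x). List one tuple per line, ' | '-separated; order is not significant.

Subexpression sizes:
  S → 5
  R → 3
  σ[g>6](R) → 1
  (S ⋈[f=g] σ[g>6](R)) → 2

== RESULT ==
f | c | v | g | u | x
9 | 2 | p | 9 | r | r
9 | 2 | q | 9 | r | r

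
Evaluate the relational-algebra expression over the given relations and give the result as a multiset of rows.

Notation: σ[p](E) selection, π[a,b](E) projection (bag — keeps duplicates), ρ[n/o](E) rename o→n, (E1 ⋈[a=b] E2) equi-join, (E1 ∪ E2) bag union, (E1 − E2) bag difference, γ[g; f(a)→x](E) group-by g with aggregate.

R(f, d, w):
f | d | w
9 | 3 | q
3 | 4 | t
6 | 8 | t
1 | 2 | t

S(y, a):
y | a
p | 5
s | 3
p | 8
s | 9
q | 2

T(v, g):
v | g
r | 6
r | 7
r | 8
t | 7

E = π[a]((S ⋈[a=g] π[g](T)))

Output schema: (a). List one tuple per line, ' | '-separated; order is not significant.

Stepwise |·|:
  S → 5
  T → 4
  π[g](T) → 4
  (S ⋈[a=g] π[g](T)) → 1
  π[a]((S ⋈[a=g] π[g](T))) → 1

== RESULT ==
a
8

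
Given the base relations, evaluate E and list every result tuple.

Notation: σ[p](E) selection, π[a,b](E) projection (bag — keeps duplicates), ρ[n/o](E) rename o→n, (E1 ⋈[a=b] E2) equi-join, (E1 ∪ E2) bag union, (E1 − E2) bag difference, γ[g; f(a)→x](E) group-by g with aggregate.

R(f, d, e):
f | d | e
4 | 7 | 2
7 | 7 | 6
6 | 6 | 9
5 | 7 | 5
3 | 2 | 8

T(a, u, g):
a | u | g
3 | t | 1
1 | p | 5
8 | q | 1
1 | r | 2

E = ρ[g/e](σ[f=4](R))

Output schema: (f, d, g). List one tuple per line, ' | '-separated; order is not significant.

Per-node cardinality:
  R → 5
  σ[f=4](R) → 1
  ρ[g/e](σ[f=4](R)) → 1

== RESULT ==
f | d | g
4 | 7 | 2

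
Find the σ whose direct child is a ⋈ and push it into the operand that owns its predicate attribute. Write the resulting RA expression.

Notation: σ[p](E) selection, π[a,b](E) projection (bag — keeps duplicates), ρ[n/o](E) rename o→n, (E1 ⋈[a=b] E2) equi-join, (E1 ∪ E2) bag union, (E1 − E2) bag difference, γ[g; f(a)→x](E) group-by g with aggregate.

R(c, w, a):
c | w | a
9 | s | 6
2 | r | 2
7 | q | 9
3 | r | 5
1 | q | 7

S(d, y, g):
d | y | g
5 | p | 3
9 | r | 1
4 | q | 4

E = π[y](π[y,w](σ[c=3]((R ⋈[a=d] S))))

σ filters on c, owned by the left side.
E' = π[y](π[y,w]((σ[c=3](R) ⋈[a=d] S)))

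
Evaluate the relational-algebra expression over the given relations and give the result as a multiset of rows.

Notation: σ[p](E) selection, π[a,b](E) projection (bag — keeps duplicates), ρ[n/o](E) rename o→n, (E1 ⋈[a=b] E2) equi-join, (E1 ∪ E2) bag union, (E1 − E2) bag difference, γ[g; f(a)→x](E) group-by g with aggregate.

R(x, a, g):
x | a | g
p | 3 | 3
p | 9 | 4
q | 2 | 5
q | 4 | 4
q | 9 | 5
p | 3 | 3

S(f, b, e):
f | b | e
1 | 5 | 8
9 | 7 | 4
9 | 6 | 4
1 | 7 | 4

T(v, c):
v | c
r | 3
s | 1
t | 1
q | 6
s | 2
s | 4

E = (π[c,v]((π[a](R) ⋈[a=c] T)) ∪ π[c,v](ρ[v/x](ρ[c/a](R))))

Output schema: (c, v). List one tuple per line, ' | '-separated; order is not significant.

Stepwise |·|:
  R → 6
  π[a](R) → 6
  T → 6
  (π[a](R) ⋈[a=c] T) → 4
  π[c,v]((π[a](R) ⋈[a=c] T)) → 4
  R → 6
  ρ[c/a](R) → 6
  ρ[v/x](ρ[c/a](R)) → 6
  π[c,v](ρ[v/x](ρ[c/a](R))) → 6
  (π[c,v]((π[a](R) ⋈[a=c] T)) ∪ π[c,v](ρ[v/x](ρ[c/a](R)))) → 10

== RESULT ==
c | v
2 | q
2 | s
3 | p
3 | p
3 | r
3 | r
4 | q
4 | s
9 | p
9 | q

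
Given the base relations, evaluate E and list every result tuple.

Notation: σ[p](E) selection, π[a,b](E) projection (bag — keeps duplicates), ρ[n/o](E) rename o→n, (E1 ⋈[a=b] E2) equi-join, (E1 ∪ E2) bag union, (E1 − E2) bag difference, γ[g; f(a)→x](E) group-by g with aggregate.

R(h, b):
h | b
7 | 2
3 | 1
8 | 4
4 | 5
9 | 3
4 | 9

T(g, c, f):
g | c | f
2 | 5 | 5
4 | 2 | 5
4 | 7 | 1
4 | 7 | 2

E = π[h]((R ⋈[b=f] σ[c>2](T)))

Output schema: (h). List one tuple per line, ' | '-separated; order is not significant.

Subexpression sizes:
  R → 6
  T → 4
  σ[c>2](T) → 3
  (R ⋈[b=f] σ[c>2](T)) → 3
  π[h]((R ⋈[b=f] σ[c>2](T))) → 3

== RESULT ==
h
3
4
7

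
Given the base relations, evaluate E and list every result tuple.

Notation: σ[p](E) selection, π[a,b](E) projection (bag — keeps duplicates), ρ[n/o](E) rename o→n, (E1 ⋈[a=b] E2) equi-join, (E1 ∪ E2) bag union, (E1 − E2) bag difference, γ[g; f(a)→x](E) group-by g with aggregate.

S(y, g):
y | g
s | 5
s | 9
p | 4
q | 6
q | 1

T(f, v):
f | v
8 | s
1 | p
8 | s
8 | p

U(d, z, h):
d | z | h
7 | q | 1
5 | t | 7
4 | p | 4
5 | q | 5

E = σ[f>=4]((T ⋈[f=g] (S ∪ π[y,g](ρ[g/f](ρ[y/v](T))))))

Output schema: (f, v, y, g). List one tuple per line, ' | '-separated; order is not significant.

Row counts bottom-up:
  T → 4
  S → 5
  T → 4
  ρ[y/v](T) → 4
  ρ[g/f](ρ[y/v](T)) → 4
  π[y,g](ρ[g/f](ρ[y/v](T))) → 4
  (S ∪ π[y,g](ρ[g/f](ρ[y/v](T)))) → 9
  (T ⋈[f=g] (S ∪ π[y,g](ρ[g/f](ρ[y/v](T))))) → 11
  σ[f>=4]((T ⋈[f=g] (S ∪ π[y,g](ρ[g/f](ρ[y/v](T)))))) → 9

== RESULT ==
f | v | y | g
8 | p | p | 8
8 | p | s | 8
8 | p | s | 8
8 | s | p | 8
8 | s | p | 8
8 | s | s | 8
8 | s | s | 8
8 | s | s | 8
8 | s | s | 8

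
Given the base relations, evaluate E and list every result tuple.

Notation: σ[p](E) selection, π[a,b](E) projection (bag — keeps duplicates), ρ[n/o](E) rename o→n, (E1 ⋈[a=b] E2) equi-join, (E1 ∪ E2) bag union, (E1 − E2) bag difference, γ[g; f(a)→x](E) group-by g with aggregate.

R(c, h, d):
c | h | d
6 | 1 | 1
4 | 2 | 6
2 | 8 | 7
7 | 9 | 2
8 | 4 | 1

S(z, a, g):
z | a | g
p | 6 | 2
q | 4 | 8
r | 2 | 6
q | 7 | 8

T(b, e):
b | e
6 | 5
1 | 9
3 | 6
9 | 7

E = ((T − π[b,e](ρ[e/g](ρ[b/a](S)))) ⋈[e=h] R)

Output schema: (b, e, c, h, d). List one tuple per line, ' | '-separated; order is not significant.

Stepwise |·|:
  T → 4
  S → 4
  ρ[b/a](S) → 4
  ρ[e/g](ρ[b/a](S)) → 4
  π[b,e](ρ[e/g](ρ[b/a](S))) → 4
  (T − π[b,e](ρ[e/g](ρ[b/a](S)))) → 4
  R → 5
  ((T − π[b,e](ρ[e/g](ρ[b/a](S)))) ⋈[e=h] R) → 1

== RESULT ==
b | e | c | h | d
1 | 9 | 7 | 9 | 2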